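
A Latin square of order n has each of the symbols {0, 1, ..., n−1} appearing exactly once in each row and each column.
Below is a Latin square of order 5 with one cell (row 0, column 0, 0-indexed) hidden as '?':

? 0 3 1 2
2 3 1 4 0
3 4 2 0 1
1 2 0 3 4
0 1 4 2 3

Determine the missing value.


Row 0 contains symbols [0, 1, 2, 3] — missing [4].
Column 0 contains symbols [0, 1, 2, 3] — missing [4].
The missing symbol must appear in both missing sets; intersection = [4].
Therefore the hidden value is 4.

Missing value = 4.


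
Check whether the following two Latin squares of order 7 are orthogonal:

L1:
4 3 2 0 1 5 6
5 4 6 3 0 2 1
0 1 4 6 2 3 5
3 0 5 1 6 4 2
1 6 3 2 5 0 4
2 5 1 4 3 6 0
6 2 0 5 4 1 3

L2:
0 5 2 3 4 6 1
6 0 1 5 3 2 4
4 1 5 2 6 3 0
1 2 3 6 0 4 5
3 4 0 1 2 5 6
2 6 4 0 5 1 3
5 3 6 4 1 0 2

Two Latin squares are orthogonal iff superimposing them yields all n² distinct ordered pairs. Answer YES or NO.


Form the n² = 49 superimposed pairs (L1[i][j], L2[i][j]), row by row (rows and columns indexed from 0):
row 0: (4,0) (3,5) (2,2) (0,3) (1,4) (5,6) (6,1)
row 1: (5,6) (4,0) (6,1) (3,5) (0,3) (2,2) (1,4)
row 2: (0,4) (1,1) (4,5) (6,2) (2,6) (3,3) (5,0)
row 3: (3,1) (0,2) (5,3) (1,6) (6,0) (4,4) (2,5)
row 4: (1,3) (6,4) (3,0) (2,1) (5,2) (0,5) (4,6)
row 5: (2,2) (5,6) (1,4) (4,0) (3,5) (6,1) (0,3)
row 6: (6,5) (2,3) (0,6) (5,4) (4,1) (1,0) (3,2)
Orthogonality requires all 49 pairs distinct.
But the pair (5,6) repeats: cell (0,5) has L1 = 5, L2 = 6, and cell (1,0) has L1 = 5, L2 = 6.
A repeated pair means some other pair never occurs (only 35 distinct pairs out of 49), so the squares are not orthogonal.
Conclusion: NO.

NO


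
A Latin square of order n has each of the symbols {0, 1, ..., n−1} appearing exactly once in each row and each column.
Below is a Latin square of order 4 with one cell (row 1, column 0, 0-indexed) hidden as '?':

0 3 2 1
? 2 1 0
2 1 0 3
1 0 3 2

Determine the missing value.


Row 1 contains symbols [0, 1, 2] — missing [3].
Column 0 contains symbols [0, 1, 2] — missing [3].
The missing symbol must appear in both missing sets; intersection = [3].
Therefore the hidden value is 3.

Missing value = 3.


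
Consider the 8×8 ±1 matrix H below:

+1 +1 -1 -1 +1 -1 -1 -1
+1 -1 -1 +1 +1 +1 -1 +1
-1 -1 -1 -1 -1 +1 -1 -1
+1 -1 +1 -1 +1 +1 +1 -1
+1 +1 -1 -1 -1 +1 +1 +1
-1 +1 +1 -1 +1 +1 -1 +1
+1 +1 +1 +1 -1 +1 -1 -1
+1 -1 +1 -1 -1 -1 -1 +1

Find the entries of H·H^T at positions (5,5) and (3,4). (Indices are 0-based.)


Row 3 of H: [1, -1, 1, -1, 1, 1, 1, -1].
Row 4 of H: [1, 1, -1, -1, -1, 1, 1, 1].
Row 5 of H: [-1, 1, 1, -1, 1, 1, -1, 1].
(H·H^T)[5][5] = Σ_j H[5][j]·H[5][j] = (-1)² + (1)² + (1)² + (-1)² + (1)² + (1)² + (-1)² + (1)² = 1 + 1 + 1 + 1 + 1 + 1 + 1 + 1 = 8.
(H·H^T)[3][4] = Σ_j H[3][j]·H[4][j] = (1)·(1) + (-1)·(1) + (1)·(-1) + (-1)·(-1) + (1)·(-1) + (1)·(1) + (1)·(1) + (-1)·(1) = 1 + -1 + -1 + 1 + -1 + 1 + 1 + -1 = 0.
So rows 3 and 4 are orthogonal; the diagonal entry equals n = 8.

(5,5) entry = 8; (3,4) entry = 0.


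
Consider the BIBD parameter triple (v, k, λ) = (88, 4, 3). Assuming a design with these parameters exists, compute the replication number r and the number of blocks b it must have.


Any 2-(v, k, λ) BIBD satisfies two necessary conditions:
  (i)  Each point sits in r blocks, and counting incidences through any fixed point gives r(k − 1) = λ(v − 1), so r = λ(v − 1)/(k − 1).
  (ii) Total incidences bk = vr, so b = vr/k.
Step 1: r = λ(v − 1)/(k − 1) = 3·(88 − 1)/(4 − 1) = 3·87/3 = 261/3 = 87.
Step 2: b = vr/k = 88·87/4 = 7656/4 = 1914.
Check integrality: r = 87 ∈ Z ✓, b = 1914 ∈ Z ✓.
(These identities are necessary conditions: they determine r and b for any design with these parameters, but do not by themselves prove that one exists.)

r = 87, b = 1914.


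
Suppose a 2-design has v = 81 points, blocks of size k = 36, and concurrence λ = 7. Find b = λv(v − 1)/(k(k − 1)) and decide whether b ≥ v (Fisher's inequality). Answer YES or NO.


b = λv(v − 1)/(k(k − 1)) = 7·81·80/(36·35) = 45360/1260 = 36.
Compare with v = 81: b < v, so Fisher's inequality fails.

NO


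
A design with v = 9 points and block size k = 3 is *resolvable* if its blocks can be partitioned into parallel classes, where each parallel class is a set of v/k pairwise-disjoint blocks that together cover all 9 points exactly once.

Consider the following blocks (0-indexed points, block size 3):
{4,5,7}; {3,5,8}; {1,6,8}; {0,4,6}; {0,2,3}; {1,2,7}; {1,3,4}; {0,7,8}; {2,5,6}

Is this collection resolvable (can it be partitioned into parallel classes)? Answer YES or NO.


v = 9, block size k = 3, number of blocks = 9.
For resolvability, blocks must partition into parallel classes of size v/k = 3.
Total blocks must therefore be a multiple of 3: 9 = 3·3 + 0 ⇒ divisible ✓.
Greedy packing gives 3 candidate class(es). Each should be a full parallel class (size 3, covers all 9 points).
  Class 1 (3 blocks): {4,5,7}; {1,6,8}; {0,2,3}. Points covered: [0, 1, 2, 3, 4, 5, 6, 7, 8].
  Class 2 (3 blocks): {3,5,8}; {0,4,6}; {1,2,7}. Points covered: [0, 1, 2, 3, 4, 5, 6, 7, 8].
  Class 3 (3 blocks): {1,3,4}; {0,7,8}; {2,5,6}. Points covered: [0, 1, 2, 3, 4, 5, 6, 7, 8].
All classes full (size 3)? YES. All classes cover every point? YES.
Resolvable? YES.

YES


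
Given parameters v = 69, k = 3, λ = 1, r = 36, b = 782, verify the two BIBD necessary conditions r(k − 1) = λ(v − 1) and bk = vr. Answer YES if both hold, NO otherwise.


Condition (i): r(k − 1) = 36·2 = 72; λ(v − 1) = 1·68 = 68. Match? NO.
Condition (ii): bk = 782·3 = 2346; vr = 69·36 = 2484. Match? NO.
Both conditions hold? NO.

NO


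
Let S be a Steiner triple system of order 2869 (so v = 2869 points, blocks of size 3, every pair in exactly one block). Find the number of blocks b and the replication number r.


An STS(v) is a 2-(v, 3, 1) BIBD: block size k = 3, λ = 1.
Replication: r(k − 1) = λ(v − 1) ⇒ r·2 = 2869 − 1 = 2868 ⇒ r = 1434.
Block count: b = v(v − 1)/6 = 2869·2868/6 = 8228292/6 = 1371382.
(Check via bk = vr: 1371382·3 = 4114146 = 2869·1434 = 4114146 ✓.)

r = 1434, b = 1371382.


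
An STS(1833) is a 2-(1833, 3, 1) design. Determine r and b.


An STS(v) is a 2-(v, 3, 1) BIBD: block size k = 3, λ = 1.
Replication: r(k − 1) = λ(v − 1) ⇒ r·2 = 1833 − 1 = 1832 ⇒ r = 916.
Block count: bk = vr ⇒ b·3 = 1833·916 = 1679028 ⇒ b = 559676.

r = 916, b = 559676.


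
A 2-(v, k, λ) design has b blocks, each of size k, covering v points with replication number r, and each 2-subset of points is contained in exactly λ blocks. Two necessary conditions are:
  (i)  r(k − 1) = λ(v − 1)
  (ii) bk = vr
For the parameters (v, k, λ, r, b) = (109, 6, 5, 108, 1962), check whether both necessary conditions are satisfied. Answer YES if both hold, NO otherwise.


Condition (i): r(k − 1) = 108·5 = 540; λ(v − 1) = 5·108 = 540. Match? YES.
Condition (ii): bk = 1962·6 = 11772; vr = 109·108 = 11772. Match? YES.
Both conditions hold? YES.

YES


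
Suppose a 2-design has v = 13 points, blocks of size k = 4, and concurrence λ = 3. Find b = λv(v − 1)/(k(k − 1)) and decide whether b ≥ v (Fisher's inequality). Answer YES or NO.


r = λ(v − 1)/(k − 1) = 3·12/3 = 12.
b = vr/k = 13·12/4 = 39.
Fisher's inequality: b ≥ v ⇔ 39 ≥ 13? YES.

YES


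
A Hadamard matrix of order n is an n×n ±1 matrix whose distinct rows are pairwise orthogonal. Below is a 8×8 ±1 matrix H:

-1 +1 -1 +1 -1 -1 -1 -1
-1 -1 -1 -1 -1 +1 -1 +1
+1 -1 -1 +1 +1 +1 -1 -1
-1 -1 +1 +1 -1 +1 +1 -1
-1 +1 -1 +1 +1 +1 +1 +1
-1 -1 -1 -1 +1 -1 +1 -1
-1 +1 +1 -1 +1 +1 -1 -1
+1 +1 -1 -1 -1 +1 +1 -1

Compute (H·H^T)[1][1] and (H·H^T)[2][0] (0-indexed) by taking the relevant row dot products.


Row 0 of H: [-1, 1, -1, 1, -1, -1, -1, -1].
Row 1 of H: [-1, -1, -1, -1, -1, 1, -1, 1].
Row 2 of H: [1, -1, -1, 1, 1, 1, -1, -1].
(H·H^T)[1][1] = Σ_j H[1][j]·H[1][j] = (-1)² + (-1)² + (-1)² + (-1)² + (-1)² + (1)² + (-1)² + (1)² = 1 + 1 + 1 + 1 + 1 + 1 + 1 + 1 = 8.
(H·H^T)[2][0] = Σ_j H[2][j]·H[0][j] = (1)·(-1) + (-1)·(1) + (-1)·(-1) + (1)·(1) + (1)·(-1) + (1)·(-1) + (-1)·(-1) + (-1)·(-1) = -1 + -1 + 1 + 1 + -1 + -1 + 1 + 1 = 0.
So rows 2 and 0 are orthogonal; the diagonal entry equals n = 8.

(1,1) entry = 8; (2,0) entry = 0.


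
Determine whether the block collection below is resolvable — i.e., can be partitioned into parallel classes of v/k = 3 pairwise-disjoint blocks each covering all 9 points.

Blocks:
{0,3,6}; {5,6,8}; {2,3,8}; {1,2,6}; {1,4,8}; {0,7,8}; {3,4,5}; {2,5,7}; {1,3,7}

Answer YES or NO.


v = 9, block size k = 3, number of blocks = 9.
For resolvability, blocks must partition into parallel classes of size v/k = 3.
Total blocks must therefore be a multiple of 3: 9 = 3·3 + 0 ⇒ divisible ✓.
Consider block {5,6,8}. The only other block(s) in the collection disjoint from it are {1,3,7} — just 1 block(s). Any parallel class containing {5,6,8} would need 2 other blocks each disjoint from it, so no parallel class of size 3 can contain {5,6,8}.
Since every block must belong to some parallel class in a resolution, the collection cannot be partitioned into parallel classes.
Resolvable? NO.

NO


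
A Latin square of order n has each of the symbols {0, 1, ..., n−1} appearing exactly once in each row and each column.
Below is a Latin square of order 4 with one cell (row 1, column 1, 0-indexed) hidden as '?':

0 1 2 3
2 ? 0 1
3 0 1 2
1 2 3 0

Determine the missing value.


Row 1 contains symbols [0, 1, 2] — missing [3].
Column 1 contains symbols [0, 1, 2] — missing [3].
The missing symbol must appear in both missing sets; intersection = [3].
Therefore the hidden value is 3.

Missing value = 3.


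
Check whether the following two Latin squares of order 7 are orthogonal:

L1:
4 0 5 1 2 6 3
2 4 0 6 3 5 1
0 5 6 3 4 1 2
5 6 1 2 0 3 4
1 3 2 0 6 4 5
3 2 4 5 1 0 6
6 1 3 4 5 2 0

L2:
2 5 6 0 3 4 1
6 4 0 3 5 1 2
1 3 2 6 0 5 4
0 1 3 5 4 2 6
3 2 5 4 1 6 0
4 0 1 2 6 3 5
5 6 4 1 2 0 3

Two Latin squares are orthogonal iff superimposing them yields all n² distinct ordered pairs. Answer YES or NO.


Form the n² = 49 superimposed pairs (L1[i][j], L2[i][j]), row by row (rows and columns indexed from 0):
row 0: (4,2) (0,5) (5,6) (1,0) (2,3) (6,4) (3,1)
row 1: (2,6) (4,4) (0,0) (6,3) (3,5) (5,1) (1,2)
row 2: (0,1) (5,3) (6,2) (3,6) (4,0) (1,5) (2,4)
row 3: (5,0) (6,1) (1,3) (2,5) (0,4) (3,2) (4,6)
row 4: (1,3) (3,2) (2,5) (0,4) (6,1) (4,6) (5,0)
row 5: (3,4) (2,0) (4,1) (5,2) (1,6) (0,3) (6,5)
row 6: (6,5) (1,6) (3,4) (4,1) (5,2) (2,0) (0,3)
Orthogonality requires all 49 pairs distinct.
But the pair (1,3) repeats: cell (3,2) has L1 = 1, L2 = 3, and cell (4,0) has L1 = 1, L2 = 3.
A repeated pair means some other pair never occurs (only 35 distinct pairs out of 49), so the squares are not orthogonal.
Conclusion: NO.

NO


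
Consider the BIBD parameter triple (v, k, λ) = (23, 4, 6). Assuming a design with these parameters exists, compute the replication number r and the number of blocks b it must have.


Any 2-(v, k, λ) BIBD satisfies two necessary conditions:
  (i)  Each point sits in r blocks, and counting incidences through any fixed point gives r(k − 1) = λ(v − 1), so r = λ(v − 1)/(k − 1).
  (ii) Total incidences bk = vr, so b = vr/k.
Step 1: r = λ(v − 1)/(k − 1) = 6·(23 − 1)/(4 − 1) = 6·22/3 = 132/3 = 44.
Step 2: b = vr/k = 23·44/4 = 1012/4 = 253.
Check integrality: r = 44 ∈ Z ✓, b = 253 ∈ Z ✓.
(These identities are necessary conditions: they determine r and b for any design with these parameters, but do not by themselves prove that one exists.)

r = 44, b = 253.


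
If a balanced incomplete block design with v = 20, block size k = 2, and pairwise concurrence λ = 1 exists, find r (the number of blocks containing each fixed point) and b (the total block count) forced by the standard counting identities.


Any 2-(v, k, λ) BIBD satisfies two necessary conditions:
  (i)  Each point sits in r blocks, and counting incidences through any fixed point gives r(k − 1) = λ(v − 1), so r = λ(v − 1)/(k − 1).
  (ii) Total incidences bk = vr, so b = vr/k.
Step 1: r = λ(v − 1)/(k − 1) = 1·(20 − 1)/(2 − 1) = 1·19/1 = 19/1 = 19.
Step 2: b = vr/k = 20·19/2 = 380/2 = 190.
Check integrality: r = 19 ∈ Z ✓, b = 190 ∈ Z ✓.
(These identities are necessary conditions: they determine r and b for any design with these parameters, but do not by themselves prove that one exists.)

r = 19, b = 190.


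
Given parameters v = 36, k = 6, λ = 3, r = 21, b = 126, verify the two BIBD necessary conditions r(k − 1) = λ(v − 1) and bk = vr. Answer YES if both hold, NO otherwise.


Condition (i): r(k − 1) = 21·5 = 105; λ(v − 1) = 3·35 = 105. Match? YES.
Condition (ii): bk = 126·6 = 756; vr = 36·21 = 756. Match? YES.
Both conditions hold? YES.

YES


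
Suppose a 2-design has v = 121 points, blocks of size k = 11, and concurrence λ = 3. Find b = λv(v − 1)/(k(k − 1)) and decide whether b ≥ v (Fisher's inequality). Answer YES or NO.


b = λv(v − 1)/(k(k − 1)) = 3·121·120/(11·10) = 43560/110 = 396.
Compare with v = 121: b ≥ v, so Fisher's inequality holds.

YES


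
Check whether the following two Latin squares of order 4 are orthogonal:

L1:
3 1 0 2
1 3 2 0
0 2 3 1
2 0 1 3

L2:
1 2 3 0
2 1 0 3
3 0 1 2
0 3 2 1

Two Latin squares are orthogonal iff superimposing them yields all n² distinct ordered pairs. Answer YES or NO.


Form the n² = 16 superimposed pairs (L1[i][j], L2[i][j]), row by row (rows and columns indexed from 0):
row 0: (3,1) (1,2) (0,3) (2,0)
row 1: (1,2) (3,1) (2,0) (0,3)
row 2: (0,3) (2,0) (3,1) (1,2)
row 3: (2,0) (0,3) (1,2) (3,1)
Orthogonality requires all 16 pairs distinct.
But the pair (1,2) repeats: cell (0,1) has L1 = 1, L2 = 2, and cell (1,0) has L1 = 1, L2 = 2.
A repeated pair means some other pair never occurs (only 4 distinct pairs out of 16), so the squares are not orthogonal.
Conclusion: NO.

NO


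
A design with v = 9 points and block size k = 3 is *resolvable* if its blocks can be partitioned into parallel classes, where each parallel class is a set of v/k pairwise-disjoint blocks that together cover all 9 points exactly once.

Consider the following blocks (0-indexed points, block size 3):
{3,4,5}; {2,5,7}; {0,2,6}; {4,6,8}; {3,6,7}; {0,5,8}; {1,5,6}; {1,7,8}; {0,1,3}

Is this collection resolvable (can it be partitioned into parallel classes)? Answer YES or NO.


v = 9, block size k = 3, number of blocks = 9.
For resolvability, blocks must partition into parallel classes of size v/k = 3.
Total blocks must therefore be a multiple of 3: 9 = 3·3 + 0 ⇒ divisible ✓.
Consider block {3,6,7}. The only other block(s) in the collection disjoint from it are {0,5,8} — just 1 block(s). Any parallel class containing {3,6,7} would need 2 other blocks each disjoint from it, so no parallel class of size 3 can contain {3,6,7}.
Since every block must belong to some parallel class in a resolution, the collection cannot be partitioned into parallel classes.
Resolvable? NO.

NO


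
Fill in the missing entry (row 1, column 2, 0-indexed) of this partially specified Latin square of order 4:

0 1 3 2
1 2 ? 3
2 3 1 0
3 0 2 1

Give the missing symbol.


Row 1 contains symbols [1, 2, 3] — missing [0].
Column 2 contains symbols [1, 2, 3] — missing [0].
The missing symbol must appear in both missing sets; intersection = [0].
Therefore the hidden value is 0.

Missing value = 0.


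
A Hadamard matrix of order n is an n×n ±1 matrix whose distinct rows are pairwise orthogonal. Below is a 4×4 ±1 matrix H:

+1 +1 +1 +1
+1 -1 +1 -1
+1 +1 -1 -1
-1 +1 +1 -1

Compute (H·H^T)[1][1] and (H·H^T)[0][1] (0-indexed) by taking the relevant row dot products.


Row 0 of H: [1, 1, 1, 1].
Row 1 of H: [1, -1, 1, -1].
(H·H^T)[1][1] = Σ_j H[1][j]·H[1][j] = (1)² + (-1)² + (1)² + (-1)² = 1 + 1 + 1 + 1 = 4.
(H·H^T)[0][1] = Σ_j H[0][j]·H[1][j] = (1)·(1) + (1)·(-1) + (1)·(1) + (1)·(-1) = 1 + -1 + 1 + -1 = 0.
So rows 0 and 1 are orthogonal; the diagonal entry equals n = 4.

(1,1) entry = 4; (0,1) entry = 0.


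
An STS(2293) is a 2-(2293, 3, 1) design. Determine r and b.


An STS(v) is a 2-(v, 3, 1) BIBD: block size k = 3, λ = 1.
Replication: r(k − 1) = λ(v − 1) ⇒ r·2 = 2293 − 1 = 2292 ⇒ r = 1146.
Block count: bk = vr ⇒ b·3 = 2293·1146 = 2627778 ⇒ b = 875926.

r = 1146, b = 875926.


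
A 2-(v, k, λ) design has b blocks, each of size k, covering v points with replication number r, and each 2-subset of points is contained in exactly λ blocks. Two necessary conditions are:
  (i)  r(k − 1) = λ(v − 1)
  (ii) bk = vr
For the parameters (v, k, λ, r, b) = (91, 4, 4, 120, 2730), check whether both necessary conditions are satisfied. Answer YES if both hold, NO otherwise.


Condition (i): r(k − 1) = 120·3 = 360; λ(v − 1) = 4·90 = 360. Match? YES.
Condition (ii): bk = 2730·4 = 10920; vr = 91·120 = 10920. Match? YES.
Both conditions hold? YES.

YES


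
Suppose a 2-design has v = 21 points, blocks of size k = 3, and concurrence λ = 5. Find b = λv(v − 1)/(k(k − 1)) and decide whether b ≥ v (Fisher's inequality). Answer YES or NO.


b = λv(v − 1)/(k(k − 1)) = 5·21·20/(3·2) = 2100/6 = 350.
Compare with v = 21: b ≥ v, so Fisher's inequality holds.

YES


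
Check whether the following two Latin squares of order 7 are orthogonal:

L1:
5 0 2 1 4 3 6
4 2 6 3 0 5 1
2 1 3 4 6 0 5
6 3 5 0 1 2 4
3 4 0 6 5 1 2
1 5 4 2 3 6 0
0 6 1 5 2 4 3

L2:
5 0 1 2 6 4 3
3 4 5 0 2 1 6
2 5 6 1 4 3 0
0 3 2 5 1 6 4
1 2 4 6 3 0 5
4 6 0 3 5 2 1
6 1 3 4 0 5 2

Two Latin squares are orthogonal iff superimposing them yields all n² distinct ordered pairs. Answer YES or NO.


Form the n² = 49 superimposed pairs (L1[i][j], L2[i][j]), row by row (rows and columns indexed from 0):
row 0: (5,5) (0,0) (2,1) (1,2) (4,6) (3,4) (6,3)
row 1: (4,3) (2,4) (6,5) (3,0) (0,2) (5,1) (1,6)
row 2: (2,2) (1,5) (3,6) (4,1) (6,4) (0,3) (5,0)
row 3: (6,0) (3,3) (5,2) (0,5) (1,1) (2,6) (4,4)
row 4: (3,1) (4,2) (0,4) (6,6) (5,3) (1,0) (2,5)
row 5: (1,4) (5,6) (4,0) (2,3) (3,5) (6,2) (0,1)
row 6: (0,6) (6,1) (1,3) (5,4) (2,0) (4,5) (3,2)
Orthogonality requires all 49 pairs distinct.
Check by first coordinate: for each symbol s of L1, list the L2 entries in the n cells where L1 = s; they must all differ.
  L1 = 0: L2 entries (in reading order) 0, 2, 3, 5, 4, 1, 6 — all 7 distinct ✓
  L1 = 1: L2 entries (in reading order) 2, 6, 5, 1, 0, 4, 3 — all 7 distinct ✓
  L1 = 2: L2 entries (in reading order) 1, 4, 2, 6, 5, 3, 0 — all 7 distinct ✓
  L1 = 3: L2 entries (in reading order) 4, 0, 6, 3, 1, 5, 2 — all 7 distinct ✓
  L1 = 4: L2 entries (in reading order) 6, 3, 1, 4, 2, 0, 5 — all 7 distinct ✓
  L1 = 5: L2 entries (in reading order) 5, 1, 0, 2, 3, 6, 4 — all 7 distinct ✓
  L1 = 6: L2 entries (in reading order) 3, 5, 4, 0, 6, 2, 1 — all 7 distinct ✓
Every symbol of L1 meets every symbol of L2 exactly once, so all 49 pairs are distinct (49 of 49).
Conclusion: YES.

YES


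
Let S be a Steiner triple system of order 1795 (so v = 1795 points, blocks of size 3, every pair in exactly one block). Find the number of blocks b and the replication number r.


An STS(v) is a 2-(v, 3, 1) BIBD: block size k = 3, λ = 1.
Replication: r(k − 1) = λ(v − 1) ⇒ r·2 = 1795 − 1 = 1794 ⇒ r = 897.
Block count: b = v(v − 1)/6 = 1795·1794/6 = 3220230/6 = 536705.
(Check via bk = vr: 536705·3 = 1610115 = 1795·897 = 1610115 ✓.)

r = 897, b = 536705.


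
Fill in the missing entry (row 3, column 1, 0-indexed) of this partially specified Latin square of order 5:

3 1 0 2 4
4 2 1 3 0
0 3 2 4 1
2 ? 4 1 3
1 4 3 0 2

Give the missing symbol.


Row 3 contains symbols [1, 2, 3, 4] — missing [0].
Column 1 contains symbols [1, 2, 3, 4] — missing [0].
The missing symbol must appear in both missing sets; intersection = [0].
Therefore the hidden value is 0.

Missing value = 0.


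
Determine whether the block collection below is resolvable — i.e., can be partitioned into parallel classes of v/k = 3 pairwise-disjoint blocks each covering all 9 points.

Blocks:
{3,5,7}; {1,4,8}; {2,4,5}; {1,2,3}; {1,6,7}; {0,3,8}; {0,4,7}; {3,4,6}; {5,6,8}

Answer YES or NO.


v = 9, block size k = 3, number of blocks = 9.
For resolvability, blocks must partition into parallel classes of size v/k = 3.
Total blocks must therefore be a multiple of 3: 9 = 3·3 + 0 ⇒ divisible ✓.
Consider block {3,5,7}. The only other block(s) in the collection disjoint from it are {1,4,8} — just 1 block(s). Any parallel class containing {3,5,7} would need 2 other blocks each disjoint from it, so no parallel class of size 3 can contain {3,5,7}.
Since every block must belong to some parallel class in a resolution, the collection cannot be partitioned into parallel classes.
Resolvable? NO.

NO


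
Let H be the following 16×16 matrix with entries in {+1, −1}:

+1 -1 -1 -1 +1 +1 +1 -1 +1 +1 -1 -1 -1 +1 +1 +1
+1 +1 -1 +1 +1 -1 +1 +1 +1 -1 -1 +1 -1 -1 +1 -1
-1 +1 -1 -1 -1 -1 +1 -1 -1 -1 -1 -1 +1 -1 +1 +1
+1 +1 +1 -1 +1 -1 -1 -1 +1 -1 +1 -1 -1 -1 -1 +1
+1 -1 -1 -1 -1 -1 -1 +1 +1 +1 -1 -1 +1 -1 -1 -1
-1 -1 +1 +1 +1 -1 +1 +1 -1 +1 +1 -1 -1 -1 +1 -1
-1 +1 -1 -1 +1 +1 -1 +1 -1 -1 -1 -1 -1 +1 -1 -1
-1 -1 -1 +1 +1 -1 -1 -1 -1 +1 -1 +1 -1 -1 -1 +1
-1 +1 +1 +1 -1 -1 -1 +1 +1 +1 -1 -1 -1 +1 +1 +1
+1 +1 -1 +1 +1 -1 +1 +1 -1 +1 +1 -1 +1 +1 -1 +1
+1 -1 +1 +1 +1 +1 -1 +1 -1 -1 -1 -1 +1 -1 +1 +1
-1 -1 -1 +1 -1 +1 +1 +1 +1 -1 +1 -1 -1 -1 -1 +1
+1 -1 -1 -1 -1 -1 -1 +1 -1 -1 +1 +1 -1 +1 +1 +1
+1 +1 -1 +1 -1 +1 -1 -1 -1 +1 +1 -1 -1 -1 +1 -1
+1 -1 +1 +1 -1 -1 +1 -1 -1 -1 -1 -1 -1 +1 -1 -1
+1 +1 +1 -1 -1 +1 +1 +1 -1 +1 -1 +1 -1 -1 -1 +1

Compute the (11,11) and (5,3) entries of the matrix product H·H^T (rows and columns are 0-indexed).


Row 3 of H: [1, 1, 1, -1, 1, -1, -1, -1, 1, -1, 1, -1, -1, -1, -1, 1].
Row 5 of H: [-1, -1, 1, 1, 1, -1, 1, 1, -1, 1, 1, -1, -1, -1, 1, -1].
Row 11 of H: [-1, -1, -1, 1, -1, 1, 1, 1, 1, -1, 1, -1, -1, -1, -1, 1].
(H·H^T)[11][11] = Σ_j H[11][j]·H[11][j] = (-1)² + (-1)² + (-1)² + (1)² + (-1)² + (1)² + (1)² + (1)² + (1)² + (-1)² + (1)² + (-1)² + (-1)² + (-1)² + (-1)² + (1)² = 1 + 1 + 1 + 1 + 1 + 1 + 1 + 1 + 1 + 1 + 1 + 1 + 1 + 1 + 1 + 1 = 16.
(H·H^T)[5][3] = Σ_j H[5][j]·H[3][j] = (-1)·(1) + (-1)·(1) + (1)·(1) + (1)·(-1) + (1)·(1) + (-1)·(-1) + (1)·(-1) + (1)·(-1) + (-1)·(1) + (1)·(-1) + (1)·(1) + (-1)·(-1) + (-1)·(-1) + (-1)·(-1) + (1)·(-1) + (-1)·(1) = -1 + -1 + 1 + -1 + 1 + 1 + -1 + -1 + -1 + -1 + 1 + 1 + 1 + 1 + -1 + -1 = -2.
Rows 5 and 3 are not orthogonal (dot product = -2 ≠ 0), so H is not a Hadamard matrix.

(11,11) entry = 16; (5,3) entry = -2.


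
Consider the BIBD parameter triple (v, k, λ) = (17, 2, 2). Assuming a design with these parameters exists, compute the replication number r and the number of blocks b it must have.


Any 2-(v, k, λ) BIBD satisfies two necessary conditions:
  (i)  Each point sits in r blocks, and counting incidences through any fixed point gives r(k − 1) = λ(v − 1), so r = λ(v − 1)/(k − 1).
  (ii) Total incidences bk = vr, so b = vr/k.
Step 1: r = λ(v − 1)/(k − 1) = 2·(17 − 1)/(2 − 1) = 2·16/1 = 32/1 = 32.
Step 2: b = vr/k = 17·32/2 = 544/2 = 272.
Check integrality: r = 32 ∈ Z ✓, b = 272 ∈ Z ✓.
(These identities are necessary conditions: they determine r and b for any design with these parameters, but do not by themselves prove that one exists.)

r = 32, b = 272.


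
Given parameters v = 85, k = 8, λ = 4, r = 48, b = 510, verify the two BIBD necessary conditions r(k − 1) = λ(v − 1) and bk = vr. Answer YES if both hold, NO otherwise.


Condition (i): r(k − 1) = 48·7 = 336; λ(v − 1) = 4·84 = 336. Match? YES.
Condition (ii): bk = 510·8 = 4080; vr = 85·48 = 4080. Match? YES.
Both conditions hold? YES.

YES


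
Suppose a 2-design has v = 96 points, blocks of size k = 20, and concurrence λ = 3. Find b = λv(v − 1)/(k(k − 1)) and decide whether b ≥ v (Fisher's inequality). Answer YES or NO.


b = λv(v − 1)/(k(k − 1)) = 3·96·95/(20·19) = 27360/380 = 72.
Compare with v = 96: b < v, so Fisher's inequality fails.

NO


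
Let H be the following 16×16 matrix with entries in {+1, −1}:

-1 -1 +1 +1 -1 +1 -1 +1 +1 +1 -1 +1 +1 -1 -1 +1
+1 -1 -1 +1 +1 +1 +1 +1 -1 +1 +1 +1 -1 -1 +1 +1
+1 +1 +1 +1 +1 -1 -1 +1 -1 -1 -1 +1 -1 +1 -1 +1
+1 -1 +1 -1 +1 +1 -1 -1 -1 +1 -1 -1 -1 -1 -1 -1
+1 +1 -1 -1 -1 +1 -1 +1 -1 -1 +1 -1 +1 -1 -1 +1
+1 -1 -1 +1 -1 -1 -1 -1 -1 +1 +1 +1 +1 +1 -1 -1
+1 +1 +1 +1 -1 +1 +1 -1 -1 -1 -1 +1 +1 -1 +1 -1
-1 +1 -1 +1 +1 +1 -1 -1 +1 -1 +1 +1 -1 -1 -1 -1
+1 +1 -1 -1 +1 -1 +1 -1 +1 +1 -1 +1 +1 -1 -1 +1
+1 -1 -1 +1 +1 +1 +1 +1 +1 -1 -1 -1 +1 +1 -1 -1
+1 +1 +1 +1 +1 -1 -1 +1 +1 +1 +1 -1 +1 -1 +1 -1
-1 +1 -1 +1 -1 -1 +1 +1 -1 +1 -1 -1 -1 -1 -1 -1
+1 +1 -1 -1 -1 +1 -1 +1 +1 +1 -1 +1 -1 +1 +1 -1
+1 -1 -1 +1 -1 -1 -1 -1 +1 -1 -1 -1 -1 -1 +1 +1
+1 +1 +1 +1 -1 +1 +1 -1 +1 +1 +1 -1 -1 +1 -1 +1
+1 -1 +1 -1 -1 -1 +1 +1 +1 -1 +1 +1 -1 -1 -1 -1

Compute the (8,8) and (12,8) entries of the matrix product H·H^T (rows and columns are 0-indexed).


Row 8 of H: [1, 1, -1, -1, 1, -1, 1, -1, 1, 1, -1, 1, 1, -1, -1, 1].
Row 12 of H: [1, 1, -1, -1, -1, 1, -1, 1, 1, 1, -1, 1, -1, 1, 1, -1].
(H·H^T)[8][8] = Σ_j H[8][j]·H[8][j] = (1)² + (1)² + (-1)² + (-1)² + (1)² + (-1)² + (1)² + (-1)² + (1)² + (1)² + (-1)² + (1)² + (1)² + (-1)² + (-1)² + (1)² = 1 + 1 + 1 + 1 + 1 + 1 + 1 + 1 + 1 + 1 + 1 + 1 + 1 + 1 + 1 + 1 = 16.
(H·H^T)[12][8] = Σ_j H[12][j]·H[8][j] = (1)·(1) + (1)·(1) + (-1)·(-1) + (-1)·(-1) + (-1)·(1) + (1)·(-1) + (-1)·(1) + (1)·(-1) + (1)·(1) + (1)·(1) + (-1)·(-1) + (1)·(1) + (-1)·(1) + (1)·(-1) + (1)·(-1) + (-1)·(1) = 1 + 1 + 1 + 1 + -1 + -1 + -1 + -1 + 1 + 1 + 1 + 1 + -1 + -1 + -1 + -1 = 0.
So rows 12 and 8 are orthogonal; the diagonal entry equals n = 16.

(8,8) entry = 16; (12,8) entry = 0.


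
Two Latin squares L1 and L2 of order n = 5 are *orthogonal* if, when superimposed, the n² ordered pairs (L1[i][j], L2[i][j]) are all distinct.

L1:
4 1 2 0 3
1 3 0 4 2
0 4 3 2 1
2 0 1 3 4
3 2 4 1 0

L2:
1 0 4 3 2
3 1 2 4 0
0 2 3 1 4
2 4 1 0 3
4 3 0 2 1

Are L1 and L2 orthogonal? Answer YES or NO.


Form the n² = 25 superimposed pairs (L1[i][j], L2[i][j]), row by row (rows and columns indexed from 0):
row 0: (4,1) (1,0) (2,4) (0,3) (3,2)
row 1: (1,3) (3,1) (0,2) (4,4) (2,0)
row 2: (0,0) (4,2) (3,3) (2,1) (1,4)
row 3: (2,2) (0,4) (1,1) (3,0) (4,3)
row 4: (3,4) (2,3) (4,0) (1,2) (0,1)
Orthogonality requires all 25 pairs distinct.
Check by first coordinate: for each symbol s of L1, list the L2 entries in the n cells where L1 = s; they must all differ.
  L1 = 0: L2 entries (in reading order) 3, 2, 0, 4, 1 — all 5 distinct ✓
  L1 = 1: L2 entries (in reading order) 0, 3, 4, 1, 2 — all 5 distinct ✓
  L1 = 2: L2 entries (in reading order) 4, 0, 1, 2, 3 — all 5 distinct ✓
  L1 = 3: L2 entries (in reading order) 2, 1, 3, 0, 4 — all 5 distinct ✓
  L1 = 4: L2 entries (in reading order) 1, 4, 2, 3, 0 — all 5 distinct ✓
Every symbol of L1 meets every symbol of L2 exactly once, so all 25 pairs are distinct (25 of 25).
Conclusion: YES.

YES


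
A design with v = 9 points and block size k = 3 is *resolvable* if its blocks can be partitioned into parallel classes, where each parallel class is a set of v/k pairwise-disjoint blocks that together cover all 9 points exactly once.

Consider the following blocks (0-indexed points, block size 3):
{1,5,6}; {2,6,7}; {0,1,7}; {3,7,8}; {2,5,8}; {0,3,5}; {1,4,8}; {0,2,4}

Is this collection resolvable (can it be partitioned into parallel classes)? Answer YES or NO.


v = 9, block size k = 3, number of blocks = 8.
For resolvability, blocks must partition into parallel classes of size v/k = 3.
Total blocks must therefore be a multiple of 3: 8 = 3·2 + 2 ⇒ not divisible ✗.
Resolvable? NO.

NO


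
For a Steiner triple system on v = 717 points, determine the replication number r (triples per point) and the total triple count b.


An STS(v) is a 2-(v, 3, 1) BIBD: block size k = 3, λ = 1.
Replication: r(k − 1) = λ(v − 1) ⇒ r·2 = 717 − 1 = 716 ⇒ r = 358.
Block count: b = v(v − 1)/6 = 717·716/6 = 513372/6 = 85562.

r = 358, b = 85562.


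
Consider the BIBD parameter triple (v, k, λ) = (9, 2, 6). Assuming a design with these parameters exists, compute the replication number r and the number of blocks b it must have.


Any 2-(v, k, λ) BIBD satisfies two necessary conditions:
  (i)  Each point sits in r blocks, and counting incidences through any fixed point gives r(k − 1) = λ(v − 1), so r = λ(v − 1)/(k − 1).
  (ii) Total incidences bk = vr, so b = vr/k.
Step 1: r = λ(v − 1)/(k − 1) = 6·(9 − 1)/(2 − 1) = 6·8/1 = 48/1 = 48.
Step 2: b = vr/k = 9·48/2 = 432/2 = 216.
Check integrality: r = 48 ∈ Z ✓, b = 216 ∈ Z ✓.
(These identities are necessary conditions: they determine r and b for any design with these parameters, but do not by themselves prove that one exists.)

r = 48, b = 216.


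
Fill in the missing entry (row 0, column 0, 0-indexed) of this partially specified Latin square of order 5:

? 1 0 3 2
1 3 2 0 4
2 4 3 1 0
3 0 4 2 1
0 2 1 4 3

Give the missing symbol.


Row 0 contains symbols [0, 1, 2, 3] — missing [4].
Column 0 contains symbols [0, 1, 2, 3] — missing [4].
The missing symbol must appear in both missing sets; intersection = [4].
Therefore the hidden value is 4.

Missing value = 4.


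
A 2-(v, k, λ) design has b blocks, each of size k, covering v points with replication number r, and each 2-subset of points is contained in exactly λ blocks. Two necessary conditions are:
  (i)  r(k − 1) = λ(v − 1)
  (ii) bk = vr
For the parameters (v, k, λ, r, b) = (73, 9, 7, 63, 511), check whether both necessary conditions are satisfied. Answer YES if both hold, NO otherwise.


Condition (i): r(k − 1) = 63·8 = 504; λ(v − 1) = 7·72 = 504. Match? YES.
Condition (ii): bk = 511·9 = 4599; vr = 73·63 = 4599. Match? YES.
Both conditions hold? YES.

YES


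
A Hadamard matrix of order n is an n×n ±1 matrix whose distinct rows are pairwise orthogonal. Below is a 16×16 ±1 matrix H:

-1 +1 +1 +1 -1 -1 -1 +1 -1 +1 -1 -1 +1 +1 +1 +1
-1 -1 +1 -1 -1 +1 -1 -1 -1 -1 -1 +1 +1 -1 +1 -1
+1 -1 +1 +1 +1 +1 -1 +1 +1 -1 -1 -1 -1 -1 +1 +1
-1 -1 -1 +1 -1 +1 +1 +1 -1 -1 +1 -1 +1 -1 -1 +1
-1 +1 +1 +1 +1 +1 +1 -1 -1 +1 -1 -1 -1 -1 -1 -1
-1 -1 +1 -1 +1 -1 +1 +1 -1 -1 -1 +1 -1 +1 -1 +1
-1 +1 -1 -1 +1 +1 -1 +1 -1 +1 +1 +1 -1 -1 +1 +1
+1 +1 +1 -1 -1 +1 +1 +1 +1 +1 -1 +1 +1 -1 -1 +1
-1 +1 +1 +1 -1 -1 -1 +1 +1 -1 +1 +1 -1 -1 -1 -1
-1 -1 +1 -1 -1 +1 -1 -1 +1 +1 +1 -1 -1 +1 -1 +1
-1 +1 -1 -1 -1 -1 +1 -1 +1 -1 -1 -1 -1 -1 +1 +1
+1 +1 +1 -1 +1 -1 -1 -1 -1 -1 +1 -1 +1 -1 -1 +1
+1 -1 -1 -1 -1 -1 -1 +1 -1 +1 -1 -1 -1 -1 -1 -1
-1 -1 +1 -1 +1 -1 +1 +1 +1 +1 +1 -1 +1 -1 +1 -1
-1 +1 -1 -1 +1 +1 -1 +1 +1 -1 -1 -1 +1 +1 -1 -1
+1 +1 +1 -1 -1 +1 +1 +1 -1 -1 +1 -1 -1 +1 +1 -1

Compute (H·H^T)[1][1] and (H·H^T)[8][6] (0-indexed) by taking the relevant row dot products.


Row 1 of H: [-1, -1, 1, -1, -1, 1, -1, -1, -1, -1, -1, 1, 1, -1, 1, -1].
Row 6 of H: [-1, 1, -1, -1, 1, 1, -1, 1, -1, 1, 1, 1, -1, -1, 1, 1].
Row 8 of H: [-1, 1, 1, 1, -1, -1, -1, 1, 1, -1, 1, 1, -1, -1, -1, -1].
(H·H^T)[1][1] = Σ_j H[1][j]·H[1][j] = (-1)² + (-1)² + (1)² + (-1)² + (-1)² + (1)² + (-1)² + (-1)² + (-1)² + (-1)² + (-1)² + (1)² + (1)² + (-1)² + (1)² + (-1)² = 1 + 1 + 1 + 1 + 1 + 1 + 1 + 1 + 1 + 1 + 1 + 1 + 1 + 1 + 1 + 1 = 16.
(H·H^T)[8][6] = Σ_j H[8][j]·H[6][j] = (-1)·(-1) + (1)·(1) + (1)·(-1) + (1)·(-1) + (-1)·(1) + (-1)·(1) + (-1)·(-1) + (1)·(1) + (1)·(-1) + (-1)·(1) + (1)·(1) + (1)·(1) + (-1)·(-1) + (-1)·(-1) + (-1)·(1) + (-1)·(1) = 1 + 1 + -1 + -1 + -1 + -1 + 1 + 1 + -1 + -1 + 1 + 1 + 1 + 1 + -1 + -1 = 0.
So rows 8 and 6 are orthogonal; the diagonal entry equals n = 16.

(1,1) entry = 16; (8,6) entry = 0.


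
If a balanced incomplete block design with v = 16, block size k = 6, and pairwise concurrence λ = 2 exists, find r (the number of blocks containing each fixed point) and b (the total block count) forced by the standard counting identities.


Any 2-(v, k, λ) BIBD satisfies two necessary conditions:
  (i)  Each point sits in r blocks, and counting incidences through any fixed point gives r(k − 1) = λ(v − 1), so r = λ(v − 1)/(k − 1).
  (ii) Total incidences bk = vr, so b = vr/k.
Step 1: r = λ(v − 1)/(k − 1) = 2·(16 − 1)/(6 − 1) = 2·15/5 = 30/5 = 6.
Step 2: b = vr/k = 16·6/6 = 96/6 = 16.
Check integrality: r = 6 ∈ Z ✓, b = 16 ∈ Z ✓.
(These identities are necessary conditions: they determine r and b for any design with these parameters, but do not by themselves prove that one exists.)

r = 6, b = 16.


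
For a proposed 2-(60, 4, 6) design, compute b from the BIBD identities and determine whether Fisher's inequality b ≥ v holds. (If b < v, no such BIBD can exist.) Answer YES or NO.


r = λ(v − 1)/(k − 1) = 6·59/3 = 118.
b = vr/k = 60·118/4 = 1770.
Fisher's inequality: b ≥ v ⇔ 1770 ≥ 60? YES.

YES


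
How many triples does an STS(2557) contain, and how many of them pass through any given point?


An STS(v) is a 2-(v, 3, 1) BIBD: block size k = 3, λ = 1.
Replication: r(k − 1) = λ(v − 1) ⇒ r·2 = 2557 − 1 = 2556 ⇒ r = 1278.
Block count: b = v(v − 1)/6 = 2557·2556/6 = 6535692/6 = 1089282.
(Check via bk = vr: 1089282·3 = 3267846 = 2557·1278 = 3267846 ✓.)

r = 1278, b = 1089282.


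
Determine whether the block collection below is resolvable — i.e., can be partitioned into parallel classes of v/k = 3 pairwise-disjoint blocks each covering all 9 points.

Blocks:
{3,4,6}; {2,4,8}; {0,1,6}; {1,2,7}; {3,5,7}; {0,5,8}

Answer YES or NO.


v = 9, block size k = 3, number of blocks = 6.
For resolvability, blocks must partition into parallel classes of size v/k = 3.
Total blocks must therefore be a multiple of 3: 6 = 3·2 + 0 ⇒ divisible ✓.
Greedy packing gives 2 candidate class(es). Each should be a full parallel class (size 3, covers all 9 points).
  Class 1 (3 blocks): {3,4,6}; {1,2,7}; {0,5,8}. Points covered: [0, 1, 2, 3, 4, 5, 6, 7, 8].
  Class 2 (3 blocks): {2,4,8}; {0,1,6}; {3,5,7}. Points covered: [0, 1, 2, 3, 4, 5, 6, 7, 8].
All classes full (size 3)? YES. All classes cover every point? YES.
Resolvable? YES.

YES


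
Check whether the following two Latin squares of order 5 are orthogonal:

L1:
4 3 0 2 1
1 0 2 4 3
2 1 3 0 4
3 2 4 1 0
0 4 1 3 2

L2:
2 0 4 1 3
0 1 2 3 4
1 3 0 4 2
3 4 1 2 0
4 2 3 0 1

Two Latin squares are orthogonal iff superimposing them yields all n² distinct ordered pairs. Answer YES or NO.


Form the n² = 25 superimposed pairs (L1[i][j], L2[i][j]), row by row (rows and columns indexed from 0):
row 0: (4,2) (3,0) (0,4) (2,1) (1,3)
row 1: (1,0) (0,1) (2,2) (4,3) (3,4)
row 2: (2,1) (1,3) (3,0) (0,4) (4,2)
row 3: (3,3) (2,4) (4,1) (1,2) (0,0)
row 4: (0,4) (4,2) (1,3) (3,0) (2,1)
Orthogonality requires all 25 pairs distinct.
But the pair (2,1) repeats: cell (0,3) has L1 = 2, L2 = 1, and cell (2,0) has L1 = 2, L2 = 1.
A repeated pair means some other pair never occurs (only 15 distinct pairs out of 25), so the squares are not orthogonal.
Conclusion: NO.

NO


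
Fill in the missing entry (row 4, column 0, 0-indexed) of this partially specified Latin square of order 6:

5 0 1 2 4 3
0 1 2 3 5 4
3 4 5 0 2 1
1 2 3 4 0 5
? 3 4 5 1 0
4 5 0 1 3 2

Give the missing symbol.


Row 4 contains symbols [0, 1, 3, 4, 5] — missing [2].
Column 0 contains symbols [0, 1, 3, 4, 5] — missing [2].
The missing symbol must appear in both missing sets; intersection = [2].
Therefore the hidden value is 2.

Missing value = 2.


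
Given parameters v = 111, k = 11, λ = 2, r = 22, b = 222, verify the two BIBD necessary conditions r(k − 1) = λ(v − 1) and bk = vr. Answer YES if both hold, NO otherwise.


Condition (i): r(k − 1) = 22·10 = 220; λ(v − 1) = 2·110 = 220. Match? YES.
Condition (ii): bk = 222·11 = 2442; vr = 111·22 = 2442. Match? YES.
Both conditions hold? YES.

YES


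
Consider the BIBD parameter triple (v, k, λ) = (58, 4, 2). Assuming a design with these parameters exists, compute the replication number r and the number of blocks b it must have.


Any 2-(v, k, λ) BIBD satisfies two necessary conditions:
  (i)  Each point sits in r blocks, and counting incidences through any fixed point gives r(k − 1) = λ(v − 1), so r = λ(v − 1)/(k − 1).
  (ii) Total incidences bk = vr, so b = vr/k.
Step 1: r = λ(v − 1)/(k − 1) = 2·(58 − 1)/(4 − 1) = 2·57/3 = 114/3 = 38.
Step 2: b = vr/k = 58·38/4 = 2204/4 = 551.
Check integrality: r = 38 ∈ Z ✓, b = 551 ∈ Z ✓.
(These identities are necessary conditions: they determine r and b for any design with these parameters, but do not by themselves prove that one exists.)

r = 38, b = 551.


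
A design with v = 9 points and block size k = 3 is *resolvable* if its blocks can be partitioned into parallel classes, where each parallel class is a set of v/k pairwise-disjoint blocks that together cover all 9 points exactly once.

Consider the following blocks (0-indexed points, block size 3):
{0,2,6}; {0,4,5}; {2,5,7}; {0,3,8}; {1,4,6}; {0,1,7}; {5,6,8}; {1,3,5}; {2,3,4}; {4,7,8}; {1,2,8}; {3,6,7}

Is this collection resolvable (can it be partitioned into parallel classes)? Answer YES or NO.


v = 9, block size k = 3, number of blocks = 12.
For resolvability, blocks must partition into parallel classes of size v/k = 3.
Total blocks must therefore be a multiple of 3: 12 = 3·4 + 0 ⇒ divisible ✓.
Greedy packing gives 4 candidate class(es). Each should be a full parallel class (size 3, covers all 9 points).
  Class 1 (3 blocks): {0,2,6}; {1,3,5}; {4,7,8}. Points covered: [0, 1, 2, 3, 4, 5, 6, 7, 8].
  Class 2 (3 blocks): {0,4,5}; {1,2,8}; {3,6,7}. Points covered: [0, 1, 2, 3, 4, 5, 6, 7, 8].
  Class 3 (3 blocks): {2,5,7}; {0,3,8}; {1,4,6}. Points covered: [0, 1, 2, 3, 4, 5, 6, 7, 8].
  Class 4 (3 blocks): {0,1,7}; {5,6,8}; {2,3,4}. Points covered: [0, 1, 2, 3, 4, 5, 6, 7, 8].
All classes full (size 3)? YES. All classes cover every point? YES.
Resolvable? YES.

YES


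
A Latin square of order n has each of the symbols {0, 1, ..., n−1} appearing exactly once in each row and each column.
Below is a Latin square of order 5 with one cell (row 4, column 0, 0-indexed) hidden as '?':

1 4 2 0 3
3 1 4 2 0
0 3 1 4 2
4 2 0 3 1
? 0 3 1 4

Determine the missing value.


Row 4 contains symbols [0, 1, 3, 4] — missing [2].
Column 0 contains symbols [0, 1, 3, 4] — missing [2].
The missing symbol must appear in both missing sets; intersection = [2].
Therefore the hidden value is 2.

Missing value = 2.


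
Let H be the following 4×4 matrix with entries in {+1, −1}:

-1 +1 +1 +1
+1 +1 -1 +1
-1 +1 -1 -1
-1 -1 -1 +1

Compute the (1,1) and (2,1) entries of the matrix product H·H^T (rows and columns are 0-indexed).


Row 1 of H: [1, 1, -1, 1].
Row 2 of H: [-1, 1, -1, -1].
(H·H^T)[1][1] = Σ_j H[1][j]·H[1][j] = (1)² + (1)² + (-1)² + (1)² = 1 + 1 + 1 + 1 = 4.
(H·H^T)[2][1] = Σ_j H[2][j]·H[1][j] = (-1)·(1) + (1)·(1) + (-1)·(-1) + (-1)·(1) = -1 + 1 + 1 + -1 = 0.
So rows 2 and 1 are orthogonal; the diagonal entry equals n = 4.

(1,1) entry = 4; (2,1) entry = 0.


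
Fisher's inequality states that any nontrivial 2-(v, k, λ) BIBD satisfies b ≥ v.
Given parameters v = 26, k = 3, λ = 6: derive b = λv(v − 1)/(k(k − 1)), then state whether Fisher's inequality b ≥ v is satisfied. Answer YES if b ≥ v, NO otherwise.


r = λ(v − 1)/(k − 1) = 6·25/2 = 75.
b = vr/k = 26·75/3 = 650.
Fisher's inequality: b ≥ v ⇔ 650 ≥ 26? YES.

YES


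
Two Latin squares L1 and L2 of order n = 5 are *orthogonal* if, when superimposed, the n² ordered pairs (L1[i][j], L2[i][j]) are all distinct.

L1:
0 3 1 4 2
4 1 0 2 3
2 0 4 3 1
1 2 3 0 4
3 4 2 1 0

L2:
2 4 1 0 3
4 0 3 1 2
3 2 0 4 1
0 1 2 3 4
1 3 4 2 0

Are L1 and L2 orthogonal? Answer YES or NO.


Form the n² = 25 superimposed pairs (L1[i][j], L2[i][j]), row by row (rows and columns indexed from 0):
row 0: (0,2) (3,4) (1,1) (4,0) (2,3)
row 1: (4,4) (1,0) (0,3) (2,1) (3,2)
row 2: (2,3) (0,2) (4,0) (3,4) (1,1)
row 3: (1,0) (2,1) (3,2) (0,3) (4,4)
row 4: (3,1) (4,3) (2,4) (1,2) (0,0)
Orthogonality requires all 25 pairs distinct.
But the pair (2,3) repeats: cell (0,4) has L1 = 2, L2 = 3, and cell (2,0) has L1 = 2, L2 = 3.
A repeated pair means some other pair never occurs (only 15 distinct pairs out of 25), so the squares are not orthogonal.
Conclusion: NO.

NO
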